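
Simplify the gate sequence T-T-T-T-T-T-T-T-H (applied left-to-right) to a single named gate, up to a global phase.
H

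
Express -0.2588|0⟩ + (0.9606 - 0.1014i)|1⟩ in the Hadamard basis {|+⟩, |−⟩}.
(0.4962 - 0.0717i)|+⟩ + (-0.8622 + 0.0717i)|−⟩

With |ψ⟩ = α|0⟩ + β|1⟩, the Hadamard-basis coefficients are ⟨+|ψ⟩ = (α + β)/√2 and ⟨−|ψ⟩ = (α − β)/√2.
Here α = -0.2588, β = (0.9606 - 0.1014i): (α + β)/√2 = (0.4962 - 0.0717i), (α − β)/√2 = (-0.8622 + 0.0717i).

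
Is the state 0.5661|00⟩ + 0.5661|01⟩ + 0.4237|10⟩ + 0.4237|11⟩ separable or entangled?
Separable

Writing the state as a|00⟩ + b|01⟩ + c|10⟩ + d|11⟩, it is a product state iff ad − bc = 0.
Here (a, b, c, d) = (0.5661, 0.5661, 0.4237, 0.4237): ad − bc = (0.5661)(0.4237) − (0.5661)(0.4237) = 0, so the state is separable.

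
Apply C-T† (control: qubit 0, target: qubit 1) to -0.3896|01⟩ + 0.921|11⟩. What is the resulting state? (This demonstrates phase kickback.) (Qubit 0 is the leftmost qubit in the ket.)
-0.3896|01⟩ + (0.6512 - 0.6512i)|11⟩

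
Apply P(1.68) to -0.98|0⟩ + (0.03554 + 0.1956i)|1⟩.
-0.98|0⟩ + (-0.1983 + 0.01401i)|1⟩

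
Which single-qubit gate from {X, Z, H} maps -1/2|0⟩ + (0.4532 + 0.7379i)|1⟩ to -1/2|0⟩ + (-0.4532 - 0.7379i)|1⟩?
Z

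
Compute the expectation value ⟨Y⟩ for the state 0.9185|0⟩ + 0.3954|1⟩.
0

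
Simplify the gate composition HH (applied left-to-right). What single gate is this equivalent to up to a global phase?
I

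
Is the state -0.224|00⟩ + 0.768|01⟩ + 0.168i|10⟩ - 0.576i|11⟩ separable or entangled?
Separable

Writing the state as a|00⟩ + b|01⟩ + c|10⟩ + d|11⟩, it is a product state iff ad − bc = 0.
Here (a, b, c, d) = (-0.224, 0.768, 0.168i, -0.576i): ad − bc = (-0.224)(-0.576i) − (0.768)(0.168i) = 0, so the state is separable.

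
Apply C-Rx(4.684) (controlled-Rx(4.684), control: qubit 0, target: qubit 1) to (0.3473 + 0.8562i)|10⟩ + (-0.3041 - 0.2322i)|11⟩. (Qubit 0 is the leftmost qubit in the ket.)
(-0.4086 - 0.3787i)|10⟩ + (0.8259 - 0.0872i)|11⟩

C-Rx(4.684) leaves the control-|0⟩ kets |00⟩, |01⟩ unchanged and applies Rx(4.684) to qubit 1 on the control-|1⟩ pair (|10⟩, |11⟩).
Rx(4.684) = [[cos(θ/2), −i·sin(θ/2)], [−i·sin(θ/2), cos(θ/2)]]; θ = 4.684, cos(θ/2) ≈ -0.696999, sin(θ/2) ≈ 0.717072.
With a = amp(|10⟩) = (0.3473 + 0.8562i) and b = amp(|11⟩) = (-0.3041 - 0.2322i):
new amp(|10⟩) = (-0.696999)·a + (-0.717072i)·b = (-0.4086 - 0.3787i)
new amp(|11⟩) = (-0.717072i)·a + (-0.696999)·b = (0.8259 - 0.0872i)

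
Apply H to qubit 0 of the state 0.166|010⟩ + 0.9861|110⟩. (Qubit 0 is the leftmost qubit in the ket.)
0.8147|010⟩ - 0.5799|110⟩

H on qubit 0 mixes each pair of kets that differ only in qubit 0: amplitudes (a, b) of (|…0…⟩, |…1…⟩) become ((a + b)/√2, (a − b)/√2). Kets absent from the input have amplitude 0.
(|010⟩, |110⟩): (a, b) = (0.166, 0.9861) → (0.8147, -0.5799)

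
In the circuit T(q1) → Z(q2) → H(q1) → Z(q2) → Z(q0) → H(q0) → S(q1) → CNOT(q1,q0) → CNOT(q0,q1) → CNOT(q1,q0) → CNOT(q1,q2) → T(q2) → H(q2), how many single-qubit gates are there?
9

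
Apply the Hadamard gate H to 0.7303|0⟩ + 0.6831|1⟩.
0.9994|0⟩ + 0.03338|1⟩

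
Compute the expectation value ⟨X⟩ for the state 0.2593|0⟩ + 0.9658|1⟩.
0.5009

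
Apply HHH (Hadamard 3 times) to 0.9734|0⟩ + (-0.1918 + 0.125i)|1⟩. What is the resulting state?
(0.5527 + 0.08839i)|0⟩ + (0.8239 - 0.08839i)|1⟩

H² = I, so H^3 = H: a single Hadamard. With (a, b) = (0.9734, (-0.1918 + 0.125i)), H gives ((a + b)/√2, (a − b)/√2) = ((0.5527 + 0.08839i), (0.8239 - 0.08839i)).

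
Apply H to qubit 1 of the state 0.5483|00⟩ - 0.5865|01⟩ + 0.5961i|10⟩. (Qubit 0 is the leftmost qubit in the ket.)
-0.02701|00⟩ + 0.8024|01⟩ + 0.4215i|10⟩ + 0.4215i|11⟩

H on qubit 1 mixes each pair of kets that differ only in qubit 1: amplitudes (a, b) of (|…0…⟩, |…1…⟩) become ((a + b)/√2, (a − b)/√2). Kets absent from the input have amplitude 0.
(|00⟩, |01⟩): (a, b) = (0.5483, -0.5865) → (-0.02701, 0.8024)
(|10⟩, |11⟩): (a, b) = (0.5961i, 0) → (0.4215i, 0.4215i)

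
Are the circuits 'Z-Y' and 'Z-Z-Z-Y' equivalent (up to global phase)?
Yes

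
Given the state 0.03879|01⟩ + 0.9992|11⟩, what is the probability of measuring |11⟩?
0.9984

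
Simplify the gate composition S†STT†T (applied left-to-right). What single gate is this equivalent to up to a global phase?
T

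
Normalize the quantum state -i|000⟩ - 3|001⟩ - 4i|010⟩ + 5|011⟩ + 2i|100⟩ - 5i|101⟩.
-0.1118i|000⟩ - 0.3354|001⟩ - (1/√5)i|010⟩ + 0.559|011⟩ + 0.2236i|100⟩ - 0.559i|101⟩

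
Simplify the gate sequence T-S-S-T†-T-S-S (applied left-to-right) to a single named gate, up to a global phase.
T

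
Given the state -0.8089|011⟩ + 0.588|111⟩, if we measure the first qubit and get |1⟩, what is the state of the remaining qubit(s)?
|11⟩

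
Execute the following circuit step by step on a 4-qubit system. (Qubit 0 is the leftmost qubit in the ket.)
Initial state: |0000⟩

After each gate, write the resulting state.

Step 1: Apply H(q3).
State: 1/√2|0000⟩ + 1/√2|0001⟩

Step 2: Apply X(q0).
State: 1/√2|1000⟩ + 1/√2|1001⟩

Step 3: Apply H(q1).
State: 1/2|1000⟩ + 1/2|1001⟩ + 1/2|1100⟩ + 1/2|1101⟩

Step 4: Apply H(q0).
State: 1/√8|0000⟩ + 1/√8|0001⟩ + 1/√8|0100⟩ + 1/√8|0101⟩ - 1/√8|1000⟩ - 1/√8|1001⟩ - 1/√8|1100⟩ - 1/√8|1101⟩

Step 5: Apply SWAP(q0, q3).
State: 1/√8|0000⟩ - 1/√8|0001⟩ + 1/√8|0100⟩ - 1/√8|0101⟩ + 1/√8|1000⟩ - 1/√8|1001⟩ + 1/√8|1100⟩ - 1/√8|1101⟩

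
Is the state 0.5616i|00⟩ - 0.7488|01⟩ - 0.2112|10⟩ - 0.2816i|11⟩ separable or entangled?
Separable

Writing the state as a|00⟩ + b|01⟩ + c|10⟩ + d|11⟩, it is a product state iff ad − bc = 0.
Here (a, b, c, d) = (0.5616i, -0.7488, -0.2112, -0.2816i): ad − bc = (0.5616i)(-0.2816i) − (-0.7488)(-0.2112) = 0, so the state is separable.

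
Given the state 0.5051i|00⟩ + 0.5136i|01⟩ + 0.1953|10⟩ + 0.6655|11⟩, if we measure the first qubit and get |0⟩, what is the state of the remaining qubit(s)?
0.7012i|0⟩ + 0.713i|1⟩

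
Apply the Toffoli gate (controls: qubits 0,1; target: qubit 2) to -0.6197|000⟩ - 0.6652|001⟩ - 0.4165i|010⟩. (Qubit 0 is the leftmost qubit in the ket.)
-0.6197|000⟩ - 0.6652|001⟩ - 0.4165i|010⟩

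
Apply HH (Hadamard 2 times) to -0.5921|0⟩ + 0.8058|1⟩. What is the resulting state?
-0.5921|0⟩ + 0.8058|1⟩

H² = I, so an even number of Hadamards cancels: H^2 = I and the state is unchanged.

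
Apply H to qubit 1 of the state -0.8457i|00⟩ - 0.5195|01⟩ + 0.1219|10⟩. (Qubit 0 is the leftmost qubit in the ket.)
(-0.3673 - 0.598i)|00⟩ + (0.3673 - 0.598i)|01⟩ + 0.0862|10⟩ + 0.0862|11⟩

H on qubit 1 mixes each pair of kets that differ only in qubit 1: amplitudes (a, b) of (|…0…⟩, |…1…⟩) become ((a + b)/√2, (a − b)/√2). Kets absent from the input have amplitude 0.
(|00⟩, |01⟩): (a, b) = (-0.8457i, -0.5195) → ((-0.3673 - 0.598i), (0.3673 - 0.598i))
(|10⟩, |11⟩): (a, b) = (0.1219, 0) → (0.0862, 0.0862)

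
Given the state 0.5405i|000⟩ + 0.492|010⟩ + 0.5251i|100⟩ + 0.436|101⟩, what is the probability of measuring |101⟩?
0.1901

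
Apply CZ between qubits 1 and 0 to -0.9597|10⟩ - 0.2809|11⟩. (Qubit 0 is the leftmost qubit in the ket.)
-0.9597|10⟩ + 0.2809|11⟩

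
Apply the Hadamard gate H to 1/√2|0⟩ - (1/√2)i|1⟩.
(1/2 - (1/2)i)|0⟩ + (1/2 + (1/2)i)|1⟩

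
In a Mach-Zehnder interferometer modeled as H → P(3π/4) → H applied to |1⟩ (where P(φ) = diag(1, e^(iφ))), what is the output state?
(0.8536 - (1/√8)i)|0⟩ + (0.1464 + (1/√8)i)|1⟩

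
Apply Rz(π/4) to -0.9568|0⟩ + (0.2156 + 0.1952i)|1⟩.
(-0.884 + 0.3662i)|0⟩ + (0.1245 + 0.2628i)|1⟩

Rz(π/4) = [[e^(−iθ/2), 0], [0, e^(iθ/2)]] with e^(±iθ/2) = cos(θ/2) ± i·sin(θ/2); θ = π/4, cos(θ/2) ≈ 0.92388, sin(θ/2) ≈ 0.382683.
With a = amp(|0⟩) = -0.9568 and b = amp(|1⟩) = (0.2156 + 0.1952i):
new amp(|0⟩) = (0.92388 - 0.382683i)·a = (-0.884 + 0.3662i)
new amp(|1⟩) = (0.92388 + 0.382683i)·b = (0.1245 + 0.2628i)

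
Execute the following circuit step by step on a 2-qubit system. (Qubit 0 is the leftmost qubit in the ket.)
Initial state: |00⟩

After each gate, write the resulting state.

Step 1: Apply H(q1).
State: 1/√2|00⟩ + 1/√2|01⟩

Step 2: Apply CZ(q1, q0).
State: 1/√2|00⟩ + 1/√2|01⟩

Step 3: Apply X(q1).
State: 1/√2|00⟩ + 1/√2|01⟩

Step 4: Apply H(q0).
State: 1/2|00⟩ + 1/2|01⟩ + 1/2|10⟩ + 1/2|11⟩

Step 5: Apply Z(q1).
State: 1/2|00⟩ - 1/2|01⟩ + 1/2|10⟩ - 1/2|11⟩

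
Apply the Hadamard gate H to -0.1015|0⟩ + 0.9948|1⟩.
0.6317|0⟩ - 0.7752|1⟩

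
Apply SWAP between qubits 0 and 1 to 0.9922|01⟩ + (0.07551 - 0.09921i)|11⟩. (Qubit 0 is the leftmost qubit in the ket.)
0.9922|10⟩ + (0.07551 - 0.09921i)|11⟩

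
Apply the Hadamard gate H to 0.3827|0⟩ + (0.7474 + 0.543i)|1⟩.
(0.7991 + 0.384i)|0⟩ + (-0.2579 - 0.384i)|1⟩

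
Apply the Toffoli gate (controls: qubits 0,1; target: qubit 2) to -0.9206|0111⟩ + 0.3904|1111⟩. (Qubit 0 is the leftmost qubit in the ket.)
-0.9206|0111⟩ + 0.3904|1101⟩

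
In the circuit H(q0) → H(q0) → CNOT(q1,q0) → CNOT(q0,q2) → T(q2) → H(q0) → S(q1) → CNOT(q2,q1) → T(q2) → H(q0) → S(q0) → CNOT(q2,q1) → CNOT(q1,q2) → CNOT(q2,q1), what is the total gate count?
14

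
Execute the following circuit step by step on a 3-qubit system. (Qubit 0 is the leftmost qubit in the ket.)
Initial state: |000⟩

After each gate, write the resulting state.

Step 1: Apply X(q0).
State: |100⟩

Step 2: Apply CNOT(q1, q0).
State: |100⟩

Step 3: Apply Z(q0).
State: -|100⟩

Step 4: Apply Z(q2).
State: -|100⟩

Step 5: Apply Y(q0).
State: i|000⟩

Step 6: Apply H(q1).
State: (1/√2)i|000⟩ + (1/√2)i|010⟩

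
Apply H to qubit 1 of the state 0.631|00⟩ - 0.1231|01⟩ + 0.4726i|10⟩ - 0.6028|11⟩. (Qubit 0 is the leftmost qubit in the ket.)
0.3591|00⟩ + 0.5332|01⟩ + (-0.4262 + 0.3342i)|10⟩ + (0.4262 + 0.3342i)|11⟩

H on qubit 1 mixes each pair of kets that differ only in qubit 1: amplitudes (a, b) of (|…0…⟩, |…1…⟩) become ((a + b)/√2, (a − b)/√2). Kets absent from the input have amplitude 0.
(|00⟩, |01⟩): (a, b) = (0.631, -0.1231) → (0.3591, 0.5332)
(|10⟩, |11⟩): (a, b) = (0.4726i, -0.6028) → ((-0.4262 + 0.3342i), (0.4262 + 0.3342i))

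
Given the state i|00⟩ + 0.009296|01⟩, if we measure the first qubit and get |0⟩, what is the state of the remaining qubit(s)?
i|0⟩ + 0.009296|1⟩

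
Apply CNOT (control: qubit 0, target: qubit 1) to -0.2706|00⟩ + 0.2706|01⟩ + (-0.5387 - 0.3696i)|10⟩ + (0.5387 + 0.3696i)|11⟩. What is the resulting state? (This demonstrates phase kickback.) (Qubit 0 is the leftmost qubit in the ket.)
-0.2706|00⟩ + 0.2706|01⟩ + (0.5387 + 0.3696i)|10⟩ + (-0.5387 - 0.3696i)|11⟩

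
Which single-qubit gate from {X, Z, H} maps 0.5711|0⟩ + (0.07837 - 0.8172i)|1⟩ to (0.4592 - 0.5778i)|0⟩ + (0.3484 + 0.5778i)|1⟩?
H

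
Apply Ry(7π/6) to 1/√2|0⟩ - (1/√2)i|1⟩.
(-0.183 + 0.683i)|0⟩ + (0.683 + 0.183i)|1⟩

Ry(7π/6) = [[cos(θ/2), −sin(θ/2)], [sin(θ/2), cos(θ/2)]]; θ = 7π/6, cos(θ/2) ≈ -0.258819, sin(θ/2) ≈ 0.965926.
With a = amp(|0⟩) = 1/√2 and b = amp(|1⟩) = -(1/√2)i:
new amp(|0⟩) = (-0.258819)·a + (-0.965926)·b = (-0.183 + 0.683i)
new amp(|1⟩) = (0.965926)·a + (-0.258819)·b = (0.683 + 0.183i)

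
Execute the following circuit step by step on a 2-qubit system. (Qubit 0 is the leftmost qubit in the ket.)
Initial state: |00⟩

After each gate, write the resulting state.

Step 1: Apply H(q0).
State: 1/√2|00⟩ + 1/√2|10⟩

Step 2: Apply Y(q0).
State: -(1/√2)i|00⟩ + (1/√2)i|10⟩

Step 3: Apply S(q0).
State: -(1/√2)i|00⟩ - 1/√2|10⟩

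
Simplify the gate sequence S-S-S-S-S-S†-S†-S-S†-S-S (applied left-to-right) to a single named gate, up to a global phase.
S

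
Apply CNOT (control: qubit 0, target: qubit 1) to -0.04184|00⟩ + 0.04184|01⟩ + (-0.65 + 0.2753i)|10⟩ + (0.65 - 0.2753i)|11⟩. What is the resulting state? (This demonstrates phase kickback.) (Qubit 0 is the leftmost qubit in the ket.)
-0.04184|00⟩ + 0.04184|01⟩ + (0.65 - 0.2753i)|10⟩ + (-0.65 + 0.2753i)|11⟩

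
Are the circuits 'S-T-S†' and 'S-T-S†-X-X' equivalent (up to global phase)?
Yes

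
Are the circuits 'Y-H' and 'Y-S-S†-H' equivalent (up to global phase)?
Yes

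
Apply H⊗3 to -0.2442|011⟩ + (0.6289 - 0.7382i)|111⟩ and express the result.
(0.136 - 0.261i)|000⟩ + (-0.136 + 0.261i)|001⟩ + (-0.136 + 0.261i)|010⟩ + (0.136 - 0.261i)|011⟩ + (-0.3087 + 0.261i)|100⟩ + (0.3087 - 0.261i)|101⟩ + (0.3087 - 0.261i)|110⟩ + (-0.3087 + 0.261i)|111⟩

H⊗3 gives amp(|y⟩) = (1/2√2) Σ_x (−1)^(x·y) amp(|x⟩), where x·y is the number of positions in which both x and y have a 1.
|000⟩: (-0.2442 + (0.6289 - 0.7382i))/(2√2) = (0.136 - 0.261i)
|001⟩: (0.2442 - (0.6289 - 0.7382i))/(2√2) = (-0.136 + 0.261i)
|010⟩: (0.2442 - (0.6289 - 0.7382i))/(2√2) = (-0.136 + 0.261i)
|011⟩: (-0.2442 + (0.6289 - 0.7382i))/(2√2) = (0.136 - 0.261i)
|100⟩: (-0.2442 - (0.6289 - 0.7382i))/(2√2) = (-0.3087 + 0.261i)
|101⟩: (0.2442 + (0.6289 - 0.7382i))/(2√2) = (0.3087 - 0.261i)
|110⟩: (0.2442 + (0.6289 - 0.7382i))/(2√2) = (0.3087 - 0.261i)
|111⟩: (-0.2442 - (0.6289 - 0.7382i))/(2√2) = (-0.3087 + 0.261i)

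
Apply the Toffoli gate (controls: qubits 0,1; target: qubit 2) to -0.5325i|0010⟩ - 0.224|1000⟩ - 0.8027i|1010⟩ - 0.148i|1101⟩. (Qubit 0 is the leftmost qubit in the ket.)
-0.5325i|0010⟩ - 0.224|1000⟩ - 0.8027i|1010⟩ - 0.148i|1111⟩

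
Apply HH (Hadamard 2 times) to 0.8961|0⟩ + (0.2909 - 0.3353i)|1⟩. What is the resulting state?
0.8961|0⟩ + (0.2909 - 0.3353i)|1⟩

H² = I, so an even number of Hadamards cancels: H^2 = I and the state is unchanged.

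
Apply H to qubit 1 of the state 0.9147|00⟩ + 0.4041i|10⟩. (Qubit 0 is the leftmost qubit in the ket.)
0.6468|00⟩ + 0.6468|01⟩ + 0.2857i|10⟩ + 0.2857i|11⟩

H on qubit 1 mixes each pair of kets that differ only in qubit 1: amplitudes (a, b) of (|…0…⟩, |…1…⟩) become ((a + b)/√2, (a − b)/√2). Kets absent from the input have amplitude 0.
(|00⟩, |01⟩): (a, b) = (0.9147, 0) → (0.6468, 0.6468)
(|10⟩, |11⟩): (a, b) = (0.4041i, 0) → (0.2857i, 0.2857i)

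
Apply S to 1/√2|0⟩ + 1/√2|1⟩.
1/√2|0⟩ + (1/√2)i|1⟩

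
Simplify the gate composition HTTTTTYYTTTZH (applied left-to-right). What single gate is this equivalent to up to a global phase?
X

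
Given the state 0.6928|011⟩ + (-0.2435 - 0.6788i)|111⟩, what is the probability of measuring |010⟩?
0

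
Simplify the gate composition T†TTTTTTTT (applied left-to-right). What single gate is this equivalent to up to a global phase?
T†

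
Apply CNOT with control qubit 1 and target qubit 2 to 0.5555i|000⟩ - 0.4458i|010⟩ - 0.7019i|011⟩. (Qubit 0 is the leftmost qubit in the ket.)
0.5555i|000⟩ - 0.7019i|010⟩ - 0.4458i|011⟩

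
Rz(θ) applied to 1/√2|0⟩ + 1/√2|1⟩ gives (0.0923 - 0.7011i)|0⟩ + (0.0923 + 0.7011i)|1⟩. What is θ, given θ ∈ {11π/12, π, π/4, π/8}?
11π/12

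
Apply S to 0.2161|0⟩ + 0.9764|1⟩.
0.2161|0⟩ + 0.9764i|1⟩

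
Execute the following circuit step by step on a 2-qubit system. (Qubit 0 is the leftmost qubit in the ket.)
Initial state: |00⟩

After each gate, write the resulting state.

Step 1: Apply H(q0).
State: 1/√2|00⟩ + 1/√2|10⟩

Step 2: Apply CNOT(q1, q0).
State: 1/√2|00⟩ + 1/√2|10⟩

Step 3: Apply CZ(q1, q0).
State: 1/√2|00⟩ + 1/√2|10⟩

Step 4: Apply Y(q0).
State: -(1/√2)i|00⟩ + (1/√2)i|10⟩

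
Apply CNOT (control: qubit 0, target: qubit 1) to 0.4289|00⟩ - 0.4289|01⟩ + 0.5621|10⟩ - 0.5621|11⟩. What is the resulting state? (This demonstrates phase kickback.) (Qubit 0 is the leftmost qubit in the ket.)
0.4289|00⟩ - 0.4289|01⟩ - 0.5621|10⟩ + 0.5621|11⟩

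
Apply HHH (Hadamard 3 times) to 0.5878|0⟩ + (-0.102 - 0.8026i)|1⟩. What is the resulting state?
(0.3435 - 0.5675i)|0⟩ + (0.4878 + 0.5675i)|1⟩

H² = I, so H^3 = H: a single Hadamard. With (a, b) = (0.5878, (-0.102 - 0.8026i)), H gives ((a + b)/√2, (a − b)/√2) = ((0.3435 - 0.5675i), (0.4878 + 0.5675i)).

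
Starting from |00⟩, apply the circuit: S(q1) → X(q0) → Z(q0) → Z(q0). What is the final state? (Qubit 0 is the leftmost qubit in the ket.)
|10⟩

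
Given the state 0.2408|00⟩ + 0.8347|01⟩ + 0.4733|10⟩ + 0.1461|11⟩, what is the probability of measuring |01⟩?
0.6967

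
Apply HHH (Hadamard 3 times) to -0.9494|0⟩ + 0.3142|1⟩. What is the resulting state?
-0.4492|0⟩ - 0.8935|1⟩

H² = I, so H^3 = H: a single Hadamard. With (a, b) = (-0.9494, 0.3142), H gives ((a + b)/√2, (a − b)/√2) = (-0.4492, -0.8935).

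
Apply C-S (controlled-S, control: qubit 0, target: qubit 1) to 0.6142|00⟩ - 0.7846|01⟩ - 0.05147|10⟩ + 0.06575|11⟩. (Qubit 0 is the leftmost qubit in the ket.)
0.6142|00⟩ - 0.7846|01⟩ - 0.05147|10⟩ + 0.06575i|11⟩

C-S leaves the control-|0⟩ kets |00⟩, |01⟩ unchanged and applies S to qubit 1 on the control-|1⟩ pair (|10⟩, |11⟩).
S = [[1, 0], [0, i]].
With a = amp(|10⟩) = -0.05147 and b = amp(|11⟩) = 0.06575:
new amp(|10⟩) = (1)·a = -0.05147
new amp(|11⟩) = (i)·b = 0.06575i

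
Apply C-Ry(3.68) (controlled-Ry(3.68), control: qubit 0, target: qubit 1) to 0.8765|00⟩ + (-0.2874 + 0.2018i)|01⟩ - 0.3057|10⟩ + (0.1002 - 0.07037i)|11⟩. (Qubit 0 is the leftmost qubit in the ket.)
0.8765|00⟩ + (-0.2874 + 0.2018i)|01⟩ + (-0.01529 + 0.06784i)|10⟩ + (-0.3213 + 0.01872i)|11⟩

C-Ry(3.68) leaves the control-|0⟩ kets |00⟩, |01⟩ unchanged and applies Ry(3.68) to qubit 1 on the control-|1⟩ pair (|10⟩, |11⟩).
Ry(3.68) = [[cos(θ/2), −sin(θ/2)], [sin(θ/2), cos(θ/2)]]; θ = 3.68, cos(θ/2) ≈ -0.265964, sin(θ/2) ≈ 0.963983.
With a = amp(|10⟩) = -0.3057 and b = amp(|11⟩) = (0.1002 - 0.07037i):
new amp(|10⟩) = (-0.265964)·a + (-0.963983)·b = (-0.01529 + 0.06784i)
new amp(|11⟩) = (0.963983)·a + (-0.265964)·b = (-0.3213 + 0.01872i)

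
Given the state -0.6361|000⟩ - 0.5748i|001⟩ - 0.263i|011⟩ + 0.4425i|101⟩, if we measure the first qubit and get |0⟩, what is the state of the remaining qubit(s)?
-0.7093|00⟩ - 0.641i|01⟩ - 0.2933i|11⟩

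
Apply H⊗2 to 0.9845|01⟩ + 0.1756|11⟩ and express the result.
0.5801|00⟩ - 0.5801|01⟩ + 0.4045|10⟩ - 0.4045|11⟩

H⊗2 gives amp(|y⟩) = (1/2) Σ_x (−1)^(x·y) amp(|x⟩), where x·y is the number of positions in which both x and y have a 1.
|00⟩: (0.9845 + 0.1756)/2 = 0.5801
|01⟩: (-0.9845 - 0.1756)/2 = -0.5801
|10⟩: (0.9845 - 0.1756)/2 = 0.4045
|11⟩: (-0.9845 + 0.1756)/2 = -0.4045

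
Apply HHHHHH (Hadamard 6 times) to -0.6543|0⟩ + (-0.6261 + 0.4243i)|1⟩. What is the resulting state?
-0.6543|0⟩ + (-0.6261 + 0.4243i)|1⟩

H² = I, so an even number of Hadamards cancels: H^6 = I and the state is unchanged.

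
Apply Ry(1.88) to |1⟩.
-0.8076|0⟩ + 0.5898|1⟩

Ry(1.88) = [[cos(θ/2), −sin(θ/2)], [sin(θ/2), cos(θ/2)]]; θ = 1.88, cos(θ/2) ≈ 0.589788, sin(θ/2) ≈ 0.807558.
With a = amp(|0⟩) = 0 and b = amp(|1⟩) = 1:
new amp(|0⟩) = (0.589788)·a + (-0.807558)·b = -0.8076
new amp(|1⟩) = (0.807558)·a + (0.589788)·b = 0.5898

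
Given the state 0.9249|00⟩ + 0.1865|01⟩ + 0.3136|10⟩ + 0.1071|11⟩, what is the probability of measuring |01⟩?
0.03478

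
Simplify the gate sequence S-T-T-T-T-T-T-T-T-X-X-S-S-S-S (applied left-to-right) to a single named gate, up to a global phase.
S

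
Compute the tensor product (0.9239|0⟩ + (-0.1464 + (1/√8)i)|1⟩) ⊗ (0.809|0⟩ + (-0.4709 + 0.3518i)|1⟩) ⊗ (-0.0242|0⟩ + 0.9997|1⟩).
-0.01809|000⟩ + 0.7472|001⟩ + (0.01053 - 0.007866i)|010⟩ + (-0.4349 + 0.3249i)|011⟩ + (0.002866 - 0.006922i)|100⟩ + (-0.1184 + 0.2859i)|101⟩ + (0.001342 + 0.005275i)|110⟩ + (-0.05542 - 0.2179i)|111⟩

amp(|b₁b₂…⟩) = product of the factor amplitudes for bits b₁, b₂, …; only kets whose every factor amplitude is nonzero survive.
|000⟩: (0.9239)(0.809)(-0.0242) = -0.01809
|001⟩: (0.9239)(0.809)(0.9997) = 0.7472
|010⟩: (0.9239)(-0.4709 + 0.3518i)(-0.0242) = (0.01053 - 0.007866i)
|011⟩: (0.9239)(-0.4709 + 0.3518i)(0.9997) = (-0.4349 + 0.3249i)
|100⟩: (-0.1464 + (1/√8)i)(0.809)(-0.0242) = (0.002866 - 0.006922i)
|101⟩: (-0.1464 + (1/√8)i)(0.809)(0.9997) = (-0.1184 + 0.2859i)
|110⟩: (-0.1464 + (1/√8)i)(-0.4709 + 0.3518i)(-0.0242) = (0.001342 + 0.005275i)
|111⟩: (-0.1464 + (1/√8)i)(-0.4709 + 0.3518i)(0.9997) = (-0.05542 - 0.2179i)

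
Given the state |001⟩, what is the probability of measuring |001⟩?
1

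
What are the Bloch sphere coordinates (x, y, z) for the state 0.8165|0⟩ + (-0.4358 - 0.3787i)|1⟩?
(-0.7117, -0.6184, 0.3333)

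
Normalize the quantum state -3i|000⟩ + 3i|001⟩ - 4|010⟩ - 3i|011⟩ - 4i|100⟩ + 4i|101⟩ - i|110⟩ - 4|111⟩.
-0.3128i|000⟩ + 0.3128i|001⟩ - 0.417|010⟩ - 0.3128i|011⟩ - 0.417i|100⟩ + 0.417i|101⟩ - 0.1043i|110⟩ - 0.417|111⟩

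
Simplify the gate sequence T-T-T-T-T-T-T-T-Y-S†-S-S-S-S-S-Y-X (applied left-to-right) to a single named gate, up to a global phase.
X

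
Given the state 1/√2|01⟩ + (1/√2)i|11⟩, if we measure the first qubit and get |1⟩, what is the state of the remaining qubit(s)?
i|1⟩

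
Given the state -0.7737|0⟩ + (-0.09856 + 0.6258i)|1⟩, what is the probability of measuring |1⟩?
0.4013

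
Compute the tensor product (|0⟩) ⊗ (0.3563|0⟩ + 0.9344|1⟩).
0.3563|00⟩ + 0.9344|01⟩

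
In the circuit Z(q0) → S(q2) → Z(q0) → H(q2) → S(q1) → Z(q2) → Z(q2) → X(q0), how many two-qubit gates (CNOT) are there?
0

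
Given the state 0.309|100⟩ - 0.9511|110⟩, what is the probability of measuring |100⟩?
0.09548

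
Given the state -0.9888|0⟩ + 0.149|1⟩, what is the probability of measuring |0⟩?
0.9777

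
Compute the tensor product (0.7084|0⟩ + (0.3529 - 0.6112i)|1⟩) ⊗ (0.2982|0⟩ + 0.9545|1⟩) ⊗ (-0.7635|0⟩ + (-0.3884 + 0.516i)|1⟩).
-0.1613|000⟩ + (-0.08205 + 0.109i)|001⟩ - 0.5163|010⟩ + (-0.2626 + 0.3489i)|011⟩ + (-0.08035 + 0.1392i)|100⟩ + (0.05317 + 0.1251i)|101⟩ + (-0.2572 + 0.4454i)|110⟩ + (0.1702 + 0.4004i)|111⟩

amp(|b₁b₂…⟩) = product of the factor amplitudes for bits b₁, b₂, …; only kets whose every factor amplitude is nonzero survive.
|000⟩: (0.7084)(0.2982)(-0.7635) = -0.1613
|001⟩: (0.7084)(0.2982)(-0.3884 + 0.516i) = (-0.08205 + 0.109i)
|010⟩: (0.7084)(0.9545)(-0.7635) = -0.5163
|011⟩: (0.7084)(0.9545)(-0.3884 + 0.516i) = (-0.2626 + 0.3489i)
|100⟩: (0.3529 - 0.6112i)(0.2982)(-0.7635) = (-0.08035 + 0.1392i)
|101⟩: (0.3529 - 0.6112i)(0.2982)(-0.3884 + 0.516i) = (0.05317 + 0.1251i)
|110⟩: (0.3529 - 0.6112i)(0.9545)(-0.7635) = (-0.2572 + 0.4454i)
|111⟩: (0.3529 - 0.6112i)(0.9545)(-0.3884 + 0.516i) = (0.1702 + 0.4004i)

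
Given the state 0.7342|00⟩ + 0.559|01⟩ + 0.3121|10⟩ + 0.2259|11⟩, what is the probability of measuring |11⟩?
0.05103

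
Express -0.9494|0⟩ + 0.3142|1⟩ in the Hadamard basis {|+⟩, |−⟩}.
-0.4492|+⟩ - 0.8935|−⟩

With |ψ⟩ = α|0⟩ + β|1⟩, the Hadamard-basis coefficients are ⟨+|ψ⟩ = (α + β)/√2 and ⟨−|ψ⟩ = (α − β)/√2.
Here α = -0.9494, β = 0.3142: (α + β)/√2 = -0.4492, (α − β)/√2 = -0.8935.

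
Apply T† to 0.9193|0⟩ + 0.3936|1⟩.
0.9193|0⟩ + (0.2783 - 0.2783i)|1⟩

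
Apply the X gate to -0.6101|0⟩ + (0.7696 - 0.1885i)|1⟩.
(0.7696 - 0.1885i)|0⟩ - 0.6101|1⟩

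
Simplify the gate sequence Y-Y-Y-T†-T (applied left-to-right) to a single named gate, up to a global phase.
Y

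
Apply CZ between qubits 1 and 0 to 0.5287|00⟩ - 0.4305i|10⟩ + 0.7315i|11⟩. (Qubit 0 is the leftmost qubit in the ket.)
0.5287|00⟩ - 0.4305i|10⟩ - 0.7315i|11⟩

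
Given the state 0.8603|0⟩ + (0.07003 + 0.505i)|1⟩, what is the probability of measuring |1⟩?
0.2599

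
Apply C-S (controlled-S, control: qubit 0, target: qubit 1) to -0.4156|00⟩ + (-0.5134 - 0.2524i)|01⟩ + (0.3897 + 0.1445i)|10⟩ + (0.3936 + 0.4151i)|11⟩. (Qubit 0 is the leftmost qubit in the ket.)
-0.4156|00⟩ + (-0.5134 - 0.2524i)|01⟩ + (0.3897 + 0.1445i)|10⟩ + (-0.4151 + 0.3936i)|11⟩

C-S leaves the control-|0⟩ kets |00⟩, |01⟩ unchanged and applies S to qubit 1 on the control-|1⟩ pair (|10⟩, |11⟩).
S = [[1, 0], [0, i]].
With a = amp(|10⟩) = (0.3897 + 0.1445i) and b = amp(|11⟩) = (0.3936 + 0.4151i):
new amp(|10⟩) = (1)·a = (0.3897 + 0.1445i)
new amp(|11⟩) = (i)·b = (-0.4151 + 0.3936i)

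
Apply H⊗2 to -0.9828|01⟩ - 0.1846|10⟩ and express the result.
-0.5837|00⟩ + 0.3991|01⟩ - 0.3991|10⟩ + 0.5837|11⟩

H⊗2 gives amp(|y⟩) = (1/2) Σ_x (−1)^(x·y) amp(|x⟩), where x·y is the number of positions in which both x and y have a 1.
|00⟩: (-0.9828 - 0.1846)/2 = -0.5837
|01⟩: (0.9828 - 0.1846)/2 = 0.3991
|10⟩: (-0.9828 + 0.1846)/2 = -0.3991
|11⟩: (0.9828 + 0.1846)/2 = 0.5837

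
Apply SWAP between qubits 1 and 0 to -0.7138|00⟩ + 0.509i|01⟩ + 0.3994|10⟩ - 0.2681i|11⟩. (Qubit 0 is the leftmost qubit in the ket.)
-0.7138|00⟩ + 0.3994|01⟩ + 0.509i|10⟩ - 0.2681i|11⟩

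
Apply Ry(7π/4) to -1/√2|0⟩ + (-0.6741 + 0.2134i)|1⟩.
(0.9112 - 0.08166i)|0⟩ + (0.3522 - 0.1972i)|1⟩

Ry(7π/4) = [[cos(θ/2), −sin(θ/2)], [sin(θ/2), cos(θ/2)]]; θ = 7π/4, cos(θ/2) ≈ -0.92388, sin(θ/2) ≈ 0.382683.
With a = amp(|0⟩) = -1/√2 and b = amp(|1⟩) = (-0.6741 + 0.2134i):
new amp(|0⟩) = (-0.92388)·a + (-0.382683)·b = (0.9112 - 0.08166i)
new amp(|1⟩) = (0.382683)·a + (-0.92388)·b = (0.3522 - 0.1972i)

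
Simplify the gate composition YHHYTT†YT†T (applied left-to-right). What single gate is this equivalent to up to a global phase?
Y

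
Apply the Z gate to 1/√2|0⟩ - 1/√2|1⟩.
1/√2|0⟩ + 1/√2|1⟩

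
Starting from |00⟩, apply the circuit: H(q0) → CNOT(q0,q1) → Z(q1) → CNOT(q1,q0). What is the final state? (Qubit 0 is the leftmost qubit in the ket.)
1/√2|00⟩ - 1/√2|01⟩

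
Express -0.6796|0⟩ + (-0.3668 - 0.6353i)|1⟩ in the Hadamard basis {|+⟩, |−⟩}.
(-0.7399 - 0.4492i)|+⟩ + (-0.2212 + 0.4492i)|−⟩

With |ψ⟩ = α|0⟩ + β|1⟩, the Hadamard-basis coefficients are ⟨+|ψ⟩ = (α + β)/√2 and ⟨−|ψ⟩ = (α − β)/√2.
Here α = -0.6796, β = (-0.3668 - 0.6353i): (α + β)/√2 = (-0.7399 - 0.4492i), (α − β)/√2 = (-0.2212 + 0.4492i).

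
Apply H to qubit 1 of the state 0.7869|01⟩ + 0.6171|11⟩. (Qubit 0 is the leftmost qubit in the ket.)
0.5564|00⟩ - 0.5564|01⟩ + 0.4364|10⟩ - 0.4364|11⟩

H on qubit 1 mixes each pair of kets that differ only in qubit 1: amplitudes (a, b) of (|…0…⟩, |…1…⟩) become ((a + b)/√2, (a − b)/√2). Kets absent from the input have amplitude 0.
(|00⟩, |01⟩): (a, b) = (0, 0.7869) → (0.5564, -0.5564)
(|10⟩, |11⟩): (a, b) = (0, 0.6171) → (0.4364, -0.4364)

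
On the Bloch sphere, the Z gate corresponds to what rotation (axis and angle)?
Rotation by π around the z-axis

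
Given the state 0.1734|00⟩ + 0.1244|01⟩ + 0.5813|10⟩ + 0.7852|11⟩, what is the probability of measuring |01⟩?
0.01548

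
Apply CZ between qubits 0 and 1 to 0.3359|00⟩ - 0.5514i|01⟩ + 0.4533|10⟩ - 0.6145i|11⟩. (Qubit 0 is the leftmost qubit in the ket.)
0.3359|00⟩ - 0.5514i|01⟩ + 0.4533|10⟩ + 0.6145i|11⟩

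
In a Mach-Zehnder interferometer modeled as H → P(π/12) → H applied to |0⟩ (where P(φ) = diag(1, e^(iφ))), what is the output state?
(0.983 + 0.1294i)|0⟩ + (0.01704 - 0.1294i)|1⟩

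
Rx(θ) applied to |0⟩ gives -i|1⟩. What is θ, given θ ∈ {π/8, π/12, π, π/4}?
π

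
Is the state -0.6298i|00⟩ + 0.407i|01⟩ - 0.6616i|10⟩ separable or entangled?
Entangled

Writing the state as a|00⟩ + b|01⟩ + c|10⟩ + d|11⟩, it is a product state iff ad − bc = 0.
Here (a, b, c, d) = (-0.6298i, 0.407i, -0.6616i, 0): ad − bc = (-0.6298i)(0) − (0.407i)(-0.6616i) = -0.2693 ≠ 0, so the state is entangled.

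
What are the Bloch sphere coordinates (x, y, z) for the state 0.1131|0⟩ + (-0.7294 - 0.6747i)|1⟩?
(-0.165, -0.1526, -0.9745)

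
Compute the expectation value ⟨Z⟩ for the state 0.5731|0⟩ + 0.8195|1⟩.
-0.3431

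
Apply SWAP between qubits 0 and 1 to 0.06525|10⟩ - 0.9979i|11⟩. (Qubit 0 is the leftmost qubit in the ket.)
0.06525|01⟩ - 0.9979i|11⟩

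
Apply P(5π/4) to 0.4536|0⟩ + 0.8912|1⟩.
0.4536|0⟩ + (-0.6302 - 0.6302i)|1⟩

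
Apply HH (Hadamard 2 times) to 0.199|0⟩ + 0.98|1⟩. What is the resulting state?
0.199|0⟩ + 0.98|1⟩

H² = I, so an even number of Hadamards cancels: H^2 = I and the state is unchanged.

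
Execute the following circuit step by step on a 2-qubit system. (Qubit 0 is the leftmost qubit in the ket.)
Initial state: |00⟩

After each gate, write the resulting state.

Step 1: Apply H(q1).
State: 1/√2|00⟩ + 1/√2|01⟩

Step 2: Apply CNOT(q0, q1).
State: 1/√2|00⟩ + 1/√2|01⟩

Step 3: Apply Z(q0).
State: 1/√2|00⟩ + 1/√2|01⟩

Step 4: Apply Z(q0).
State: 1/√2|00⟩ + 1/√2|01⟩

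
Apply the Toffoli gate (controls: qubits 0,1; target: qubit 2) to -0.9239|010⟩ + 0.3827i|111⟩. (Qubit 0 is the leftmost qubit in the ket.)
-0.9239|010⟩ + 0.3827i|110⟩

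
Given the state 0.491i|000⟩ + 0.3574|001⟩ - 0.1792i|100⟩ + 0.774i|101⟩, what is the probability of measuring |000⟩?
0.2411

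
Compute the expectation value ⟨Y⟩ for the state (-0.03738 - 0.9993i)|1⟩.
0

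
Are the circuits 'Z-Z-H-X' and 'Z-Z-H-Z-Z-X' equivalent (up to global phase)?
Yes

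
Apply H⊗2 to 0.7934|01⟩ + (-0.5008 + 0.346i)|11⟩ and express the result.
(0.1463 + 0.173i)|00⟩ + (-0.1463 - 0.173i)|01⟩ + (0.6471 - 0.173i)|10⟩ + (-0.6471 + 0.173i)|11⟩

H⊗2 gives amp(|y⟩) = (1/2) Σ_x (−1)^(x·y) amp(|x⟩), where x·y is the number of positions in which both x and y have a 1.
|00⟩: (0.7934 + (-0.5008 + 0.346i))/2 = (0.1463 + 0.173i)
|01⟩: (-0.7934 - (-0.5008 + 0.346i))/2 = (-0.1463 - 0.173i)
|10⟩: (0.7934 - (-0.5008 + 0.346i))/2 = (0.6471 - 0.173i)
|11⟩: (-0.7934 + (-0.5008 + 0.346i))/2 = (-0.6471 + 0.173i)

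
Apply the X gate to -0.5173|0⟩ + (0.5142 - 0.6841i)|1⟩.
(0.5142 - 0.6841i)|0⟩ - 0.5173|1⟩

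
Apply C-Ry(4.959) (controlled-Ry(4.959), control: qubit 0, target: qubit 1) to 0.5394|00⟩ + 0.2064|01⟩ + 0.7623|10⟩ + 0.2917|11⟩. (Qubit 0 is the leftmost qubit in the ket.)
0.5394|00⟩ + 0.2064|01⟩ - 0.7806|10⟩ + 0.2386|11⟩

C-Ry(4.959) leaves the control-|0⟩ kets |00⟩, |01⟩ unchanged and applies Ry(4.959) to qubit 1 on the control-|1⟩ pair (|10⟩, |11⟩).
Ry(4.959) = [[cos(θ/2), −sin(θ/2)], [sin(θ/2), cos(θ/2)]]; θ = 4.959, cos(θ/2) ≈ -0.788707, sin(θ/2) ≈ 0.614769.
With a = amp(|10⟩) = 0.7623 and b = amp(|11⟩) = 0.2917:
new amp(|10⟩) = (-0.788707)·a + (-0.614769)·b = -0.7806
new amp(|11⟩) = (0.614769)·a + (-0.788707)·b = 0.2386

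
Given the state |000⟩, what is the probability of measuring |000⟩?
1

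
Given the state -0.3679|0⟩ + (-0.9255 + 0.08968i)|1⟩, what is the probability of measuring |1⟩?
0.8646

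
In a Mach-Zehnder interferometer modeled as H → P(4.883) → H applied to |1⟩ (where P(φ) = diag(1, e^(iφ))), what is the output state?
(0.4151 + 0.4927i)|0⟩ + (0.5849 - 0.4927i)|1⟩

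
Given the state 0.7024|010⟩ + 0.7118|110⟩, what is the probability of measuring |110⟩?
0.5067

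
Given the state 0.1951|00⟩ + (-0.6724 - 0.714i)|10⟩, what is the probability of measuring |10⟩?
0.9619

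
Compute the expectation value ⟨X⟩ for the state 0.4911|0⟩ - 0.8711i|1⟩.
0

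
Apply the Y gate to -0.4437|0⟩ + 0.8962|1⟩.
-0.8962i|0⟩ - 0.4437i|1⟩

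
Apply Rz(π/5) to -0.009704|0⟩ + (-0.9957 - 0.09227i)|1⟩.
(-0.009229 + 0.002999i)|0⟩ + (-0.9185 - 0.3954i)|1⟩

Rz(π/5) = [[e^(−iθ/2), 0], [0, e^(iθ/2)]] with e^(±iθ/2) = cos(θ/2) ± i·sin(θ/2); θ = π/5, cos(θ/2) ≈ 0.951057, sin(θ/2) ≈ 0.309017.
With a = amp(|0⟩) = -0.009704 and b = amp(|1⟩) = (-0.9957 - 0.09227i):
new amp(|0⟩) = (0.951057 - 0.309017i)·a = (-0.009229 + 0.002999i)
new amp(|1⟩) = (0.951057 + 0.309017i)·b = (-0.9185 - 0.3954i)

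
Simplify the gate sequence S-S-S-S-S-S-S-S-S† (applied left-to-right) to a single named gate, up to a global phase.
S†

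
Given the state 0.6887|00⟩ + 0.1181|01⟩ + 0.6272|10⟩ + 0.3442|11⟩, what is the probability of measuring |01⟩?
0.01395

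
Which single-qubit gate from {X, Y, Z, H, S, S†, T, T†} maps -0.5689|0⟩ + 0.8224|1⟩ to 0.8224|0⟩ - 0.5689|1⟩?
X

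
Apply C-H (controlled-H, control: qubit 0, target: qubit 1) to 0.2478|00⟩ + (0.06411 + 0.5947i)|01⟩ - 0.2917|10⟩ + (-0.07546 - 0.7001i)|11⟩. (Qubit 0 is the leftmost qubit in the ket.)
0.2478|00⟩ + (0.06411 + 0.5947i)|01⟩ + (-0.2596 - 0.495i)|10⟩ + (-0.1529 + 0.495i)|11⟩

C-H leaves the control-|0⟩ kets |00⟩, |01⟩ unchanged and applies H to qubit 1 on the control-|1⟩ pair (|10⟩, |11⟩).
H = [[1/√2, 1/√2], [1/√2, -1/√2]].
With a = amp(|10⟩) = -0.2917 and b = amp(|11⟩) = (-0.07546 - 0.7001i):
new amp(|10⟩) = (1/√2)·a + (1/√2)·b = (-0.2596 - 0.495i)
new amp(|11⟩) = (1/√2)·a + (-1/√2)·b = (-0.1529 + 0.495i)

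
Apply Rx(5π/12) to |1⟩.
-0.6088i|0⟩ + 0.7934|1⟩

Rx(5π/12) = [[cos(θ/2), −i·sin(θ/2)], [−i·sin(θ/2), cos(θ/2)]]; θ = 5π/12, cos(θ/2) ≈ 0.793353, sin(θ/2) ≈ 0.608761.
With a = amp(|0⟩) = 0 and b = amp(|1⟩) = 1:
new amp(|0⟩) = (0.793353)·a + (-0.608761i)·b = -0.6088i
new amp(|1⟩) = (-0.608761i)·a + (0.793353)·b = 0.7934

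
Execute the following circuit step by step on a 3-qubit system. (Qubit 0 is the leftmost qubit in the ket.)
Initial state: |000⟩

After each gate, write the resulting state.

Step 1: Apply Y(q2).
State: i|001⟩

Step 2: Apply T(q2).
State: (-1/√2 + (1/√2)i)|001⟩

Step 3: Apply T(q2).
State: -|001⟩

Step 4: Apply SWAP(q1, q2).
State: -|010⟩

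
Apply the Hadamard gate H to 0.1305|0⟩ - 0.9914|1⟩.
-0.6087|0⟩ + 0.7933|1⟩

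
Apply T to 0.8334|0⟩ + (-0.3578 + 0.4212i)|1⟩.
0.8334|0⟩ + (-0.5508 + 0.04483i)|1⟩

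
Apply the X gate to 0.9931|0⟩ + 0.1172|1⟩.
0.1172|0⟩ + 0.9931|1⟩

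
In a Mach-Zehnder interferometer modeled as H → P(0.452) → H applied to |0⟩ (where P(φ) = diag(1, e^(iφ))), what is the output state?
(0.9498 + 0.2184i)|0⟩ + (0.05021 - 0.2184i)|1⟩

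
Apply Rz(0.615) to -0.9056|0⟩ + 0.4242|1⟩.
(-0.8631 + 0.2741i)|0⟩ + (0.4043 + 0.1284i)|1⟩

Rz(0.615) = [[e^(−iθ/2), 0], [0, e^(iθ/2)]] with e^(±iθ/2) = cos(θ/2) ± i·sin(θ/2); θ = 0.615, cos(θ/2) ≈ 0.953093, sin(θ/2) ≈ 0.302677.
With a = amp(|0⟩) = -0.9056 and b = amp(|1⟩) = 0.4242:
new amp(|0⟩) = (0.953093 - 0.302677i)·a = (-0.8631 + 0.2741i)
new amp(|1⟩) = (0.953093 + 0.302677i)·b = (0.4043 + 0.1284i)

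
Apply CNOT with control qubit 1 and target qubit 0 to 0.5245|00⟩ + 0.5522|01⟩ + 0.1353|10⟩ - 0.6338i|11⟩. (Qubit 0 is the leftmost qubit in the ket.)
0.5245|00⟩ - 0.6338i|01⟩ + 0.1353|10⟩ + 0.5522|11⟩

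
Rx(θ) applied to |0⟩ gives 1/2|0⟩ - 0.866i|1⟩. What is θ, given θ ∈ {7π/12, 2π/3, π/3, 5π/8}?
2π/3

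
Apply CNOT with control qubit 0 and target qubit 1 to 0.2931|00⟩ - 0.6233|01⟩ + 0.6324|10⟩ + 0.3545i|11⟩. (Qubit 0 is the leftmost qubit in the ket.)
0.2931|00⟩ - 0.6233|01⟩ + 0.3545i|10⟩ + 0.6324|11⟩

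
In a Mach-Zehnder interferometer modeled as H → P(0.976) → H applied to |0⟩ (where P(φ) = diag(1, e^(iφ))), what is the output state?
(0.7802 + 0.4141i)|0⟩ + (0.2198 - 0.4141i)|1⟩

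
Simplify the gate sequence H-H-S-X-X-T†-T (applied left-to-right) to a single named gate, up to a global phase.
S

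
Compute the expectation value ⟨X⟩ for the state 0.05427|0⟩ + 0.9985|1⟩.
0.1084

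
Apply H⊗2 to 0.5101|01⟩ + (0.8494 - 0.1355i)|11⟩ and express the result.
(0.6798 - 0.06775i)|00⟩ + (-0.6798 + 0.06775i)|01⟩ + (-0.1697 + 0.06775i)|10⟩ + (0.1697 - 0.06775i)|11⟩

H⊗2 gives amp(|y⟩) = (1/2) Σ_x (−1)^(x·y) amp(|x⟩), where x·y is the number of positions in which both x and y have a 1.
|00⟩: (0.5101 + (0.8494 - 0.1355i))/2 = (0.6798 - 0.06775i)
|01⟩: (-0.5101 - (0.8494 - 0.1355i))/2 = (-0.6798 + 0.06775i)
|10⟩: (0.5101 - (0.8494 - 0.1355i))/2 = (-0.1697 + 0.06775i)
|11⟩: (-0.5101 + (0.8494 - 0.1355i))/2 = (0.1697 - 0.06775i)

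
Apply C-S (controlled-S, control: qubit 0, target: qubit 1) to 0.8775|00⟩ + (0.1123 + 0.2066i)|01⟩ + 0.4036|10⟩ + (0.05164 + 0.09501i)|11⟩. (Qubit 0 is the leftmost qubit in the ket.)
0.8775|00⟩ + (0.1123 + 0.2066i)|01⟩ + 0.4036|10⟩ + (-0.09501 + 0.05164i)|11⟩

C-S leaves the control-|0⟩ kets |00⟩, |01⟩ unchanged and applies S to qubit 1 on the control-|1⟩ pair (|10⟩, |11⟩).
S = [[1, 0], [0, i]].
With a = amp(|10⟩) = 0.4036 and b = amp(|11⟩) = (0.05164 + 0.09501i):
new amp(|10⟩) = (1)·a = 0.4036
new amp(|11⟩) = (i)·b = (-0.09501 + 0.05164i)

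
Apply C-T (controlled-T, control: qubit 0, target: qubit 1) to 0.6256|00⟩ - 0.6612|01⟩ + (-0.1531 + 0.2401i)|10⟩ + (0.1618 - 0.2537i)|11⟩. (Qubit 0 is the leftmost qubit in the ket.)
0.6256|00⟩ - 0.6612|01⟩ + (-0.1531 + 0.2401i)|10⟩ + (0.2938 - 0.06498i)|11⟩

C-T leaves the control-|0⟩ kets |00⟩, |01⟩ unchanged and applies T to qubit 1 on the control-|1⟩ pair (|10⟩, |11⟩).
T = [[1, 0], [0, (1/√2 + (1/√2)i)]].
With a = amp(|10⟩) = (-0.1531 + 0.2401i) and b = amp(|11⟩) = (0.1618 - 0.2537i):
new amp(|10⟩) = (1)·a = (-0.1531 + 0.2401i)
new amp(|11⟩) = (1/√2 + (1/√2)i)·b = (0.2938 - 0.06498i)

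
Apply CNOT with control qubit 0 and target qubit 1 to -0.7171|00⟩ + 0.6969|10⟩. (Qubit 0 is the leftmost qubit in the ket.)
-0.7171|00⟩ + 0.6969|11⟩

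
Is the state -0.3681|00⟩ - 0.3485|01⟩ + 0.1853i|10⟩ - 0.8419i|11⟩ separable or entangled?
Entangled

Writing the state as a|00⟩ + b|01⟩ + c|10⟩ + d|11⟩, it is a product state iff ad − bc = 0.
Here (a, b, c, d) = (-0.3681, -0.3485, 0.1853i, -0.8419i): ad − bc = (-0.3681)(-0.8419i) − (-0.3485)(0.1853i) = 0.3745i ≠ 0, so the state is entangled.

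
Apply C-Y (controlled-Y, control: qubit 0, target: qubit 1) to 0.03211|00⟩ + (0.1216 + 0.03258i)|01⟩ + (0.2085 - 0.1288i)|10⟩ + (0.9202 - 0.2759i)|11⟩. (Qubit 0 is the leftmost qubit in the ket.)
0.03211|00⟩ + (0.1216 + 0.03258i)|01⟩ + (-0.2759 - 0.9202i)|10⟩ + (0.1288 + 0.2085i)|11⟩

C-Y leaves the control-|0⟩ kets |00⟩, |01⟩ unchanged and applies Y to qubit 1 on the control-|1⟩ pair (|10⟩, |11⟩).
Y = [[0, -i], [i, 0]].
With a = amp(|10⟩) = (0.2085 - 0.1288i) and b = amp(|11⟩) = (0.9202 - 0.2759i):
new amp(|10⟩) = (-i)·b = (-0.2759 - 0.9202i)
new amp(|11⟩) = (i)·a = (0.1288 + 0.2085i)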